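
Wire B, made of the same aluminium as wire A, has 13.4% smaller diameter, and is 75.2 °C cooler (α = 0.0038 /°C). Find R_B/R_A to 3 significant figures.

0.952

R ∝ ρL/d² with ρ ∝ (1+αΔT), so R_B/R_A = (1 − 13.4/100)⁻² × (1 − 0.0038×75.2)
= 1.333 × 0.7142 = 0.952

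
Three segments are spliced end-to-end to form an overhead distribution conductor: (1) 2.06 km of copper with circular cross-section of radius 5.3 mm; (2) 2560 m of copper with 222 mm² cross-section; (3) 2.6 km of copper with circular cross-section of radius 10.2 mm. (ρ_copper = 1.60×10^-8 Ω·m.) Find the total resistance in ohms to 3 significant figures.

0.685 Ω

Seg 1: A = πr² = π(5.3000e-03 m)² = 8.825e-05 m²
R_1 = (1.60×10^-8)(2060)/(8.825e-05) = 0.3735 Ω
Seg 2: A = 222 mm² = 2.220e-04 m²
R_2 = (1.60×10^-8)(2560)/(2.220e-04) = 0.1845 Ω
Seg 3: A = πr² = π(1.0200e-02 m)² = 3.269e-04 m²
R_3 = (1.60×10^-8)(2600)/(3.269e-04) = 0.1273 Ω
R_total = R_1 + R_2 + R_3 = 0.685 Ω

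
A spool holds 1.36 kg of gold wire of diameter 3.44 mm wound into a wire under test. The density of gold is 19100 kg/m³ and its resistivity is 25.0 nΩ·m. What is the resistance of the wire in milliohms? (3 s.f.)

ρ = 25.0 nΩ·m = 2.50×10^-8 Ω·m
A = π(d/2)² = π(1.7200e-03 m)² = 9.2941e-06 m²
L = m/(density·A) = 1.36/(19100×9.2941e-06) = 7.661 m
R = ρL/A = (2.50×10^-8)(7.661)/(9.2941e-06) = 20.6 mΩ

20.6 mΩ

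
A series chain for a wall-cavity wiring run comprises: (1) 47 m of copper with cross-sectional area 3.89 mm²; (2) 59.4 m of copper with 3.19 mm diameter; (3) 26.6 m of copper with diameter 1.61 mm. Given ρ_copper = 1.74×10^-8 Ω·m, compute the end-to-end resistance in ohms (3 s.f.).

0.567 Ω

Seg 1: A = 3.89 mm² = 3.890e-06 m²
R_1 = (1.74×10^-8)(47)/(3.890e-06) = 0.2102 Ω
Seg 2: A = π(d/2)² = π(1.5950e-03 m)² = 7.992e-06 m²
R_2 = (1.74×10^-8)(59.4)/(7.992e-06) = 0.1293 Ω
Seg 3: A = π(d/2)² = π(8.0500e-04 m)² = 2.036e-06 m²
R_3 = (1.74×10^-8)(26.6)/(2.036e-06) = 0.2273 Ω
R_total = R_1 + R_2 + R_3 = 0.567 Ω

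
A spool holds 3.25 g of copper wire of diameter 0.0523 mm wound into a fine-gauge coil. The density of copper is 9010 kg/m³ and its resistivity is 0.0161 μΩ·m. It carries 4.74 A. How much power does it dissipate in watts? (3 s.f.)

28300 W

ρ = 0.0161 μΩ·m = 1.61×10^-8 Ω·m
A = π(d/2)² = π(2.6150e-05 m)² = 2.1483e-09 m²
L = m/(density·A) = 0.00325/(9010×2.1483e-09) = 167.9 m
R = ρL/A = (1.61×10^-8)(167.9)/(2.1483e-09) = 1258 Ω
P = I²R = (4.74)² × 1258 = 28300 W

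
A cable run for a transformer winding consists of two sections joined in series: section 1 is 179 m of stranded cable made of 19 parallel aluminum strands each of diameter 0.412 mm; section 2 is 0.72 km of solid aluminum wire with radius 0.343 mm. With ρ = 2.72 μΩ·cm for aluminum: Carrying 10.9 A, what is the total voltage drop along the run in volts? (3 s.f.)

599 V

ρ = 2.72 μΩ·cm = 2.72×10^-8 Ω·m
Section 1: A_strand = π(2.0600e-04)² = 1.333e-07 m²; R₁ = ρL/(N·A_s) = (2.72×10^-8)(179)/(19×1.333e-07) = 1.922 Ω
Section 2: A = πr² = π(3.4300e-04 m)² = 3.696e-07 m²
R₂ = (2.72×10^-8)(720)/(3.696e-07) = 52.99 Ω
R = R₁ + R₂ = 54.91 Ω
V = IR = 10.9 × 54.91 = 599 V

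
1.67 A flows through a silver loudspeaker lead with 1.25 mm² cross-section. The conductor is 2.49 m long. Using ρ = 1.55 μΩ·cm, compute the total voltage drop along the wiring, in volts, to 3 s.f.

ρ = 1.55 μΩ·cm = 1.55×10^-8 Ω·m
A = 1.25 mm² = 1.250e-06 m²
R = ρL/A = (1.55×10^-8)(2.49)/(1.250e-06) = 0.03088 Ω
V = IR = 1.67 × 0.03088 = 0.0516 V

0.0516 V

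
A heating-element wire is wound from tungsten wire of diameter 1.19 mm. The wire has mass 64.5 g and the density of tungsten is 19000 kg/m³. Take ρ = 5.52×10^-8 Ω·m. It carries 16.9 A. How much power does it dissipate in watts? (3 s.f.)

43.3 W

A = π(d/2)² = π(5.9500e-04 m)² = 1.1122e-06 m²
L = m/(density·A) = 0.0645/(19000×1.1122e-06) = 3.052 m
R = ρL/A = (5.52×10^-8)(3.052)/(1.1122e-06) = 0.1515 Ω
P = I²R = (16.9)² × 0.1515 = 43.3 W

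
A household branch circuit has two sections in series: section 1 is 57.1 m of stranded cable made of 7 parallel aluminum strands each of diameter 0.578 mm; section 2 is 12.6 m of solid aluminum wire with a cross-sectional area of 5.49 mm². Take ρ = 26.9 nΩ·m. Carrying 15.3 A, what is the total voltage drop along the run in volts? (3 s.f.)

13.7 V

ρ = 26.9 nΩ·m = 2.69×10^-8 Ω·m
Section 1: A_strand = π(2.8900e-04)² = 2.624e-07 m²; R₁ = ρL/(N·A_s) = (2.69×10^-8)(57.1)/(7×2.624e-07) = 0.8363 Ω
Section 2: A = 5.49 mm² = 5.490e-06 m²
R₂ = (2.69×10^-8)(12.6)/(5.490e-06) = 0.06174 Ω
R = R₁ + R₂ = 0.898 Ω
V = IR = 15.3 × 0.898 = 13.7 V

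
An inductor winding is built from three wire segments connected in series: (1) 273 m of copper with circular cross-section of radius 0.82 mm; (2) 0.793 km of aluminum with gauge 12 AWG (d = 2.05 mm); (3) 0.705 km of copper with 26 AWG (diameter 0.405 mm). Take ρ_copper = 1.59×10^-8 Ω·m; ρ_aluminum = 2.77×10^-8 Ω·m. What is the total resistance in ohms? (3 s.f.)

Seg 1: A = πr² = π(8.2000e-04 m)² = 2.112e-06 m²
R_1 = (1.59×10^-8)(273)/(2.112e-06) = 2.055 Ω
Seg 2: A = π(2.05/2 mm)² = π(1.0250e-03 m)² = 3.301e-06 m²
R_2 = (2.77×10^-8)(793)/(3.301e-06) = 6.655 Ω
Seg 3: A = π(0.405/2 mm)² = π(2.0250e-04 m)² = 1.288e-07 m²
R_3 = (1.59×10^-8)(705)/(1.288e-07) = 87.01 Ω
R_total = R_1 + R_2 + R_3 = 95.7 Ω

95.7 Ω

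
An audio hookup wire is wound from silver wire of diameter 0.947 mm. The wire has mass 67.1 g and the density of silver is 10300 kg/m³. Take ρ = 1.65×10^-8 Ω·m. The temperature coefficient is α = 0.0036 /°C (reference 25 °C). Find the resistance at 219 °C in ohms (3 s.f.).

0.368 Ω

A = π(d/2)² = π(4.7350e-04 m)² = 7.0435e-07 m²
L = m/(density·A) = 0.0671/(10300×7.0435e-07) = 9.249 m
R = ρL/A = (1.65×10^-8)(9.249)/(7.0435e-07) = 0.2167 Ω
R(219 °C) = 0.2167 × (1 + 0.0036×194) = 0.368 Ω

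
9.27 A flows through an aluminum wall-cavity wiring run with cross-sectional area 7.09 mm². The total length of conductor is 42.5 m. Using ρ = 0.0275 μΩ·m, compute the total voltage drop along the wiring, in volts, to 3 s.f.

1.53 V

ρ = 0.0275 μΩ·m = 2.75×10^-8 Ω·m
A = 7.09 mm² = 7.090e-06 m²
R = ρL/A = (2.75×10^-8)(42.5)/(7.090e-06) = 0.1648 Ω
V = IR = 9.27 × 0.1648 = 1.53 V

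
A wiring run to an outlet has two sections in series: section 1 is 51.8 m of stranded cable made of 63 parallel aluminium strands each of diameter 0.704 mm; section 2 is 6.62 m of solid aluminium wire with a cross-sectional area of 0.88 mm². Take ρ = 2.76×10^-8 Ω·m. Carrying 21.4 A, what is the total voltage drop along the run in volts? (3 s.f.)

5.69 V

Section 1: A_strand = π(3.5200e-04)² = 3.893e-07 m²; R₁ = ρL/(N·A_s) = (2.76×10^-8)(51.8)/(63×3.893e-07) = 0.0583 Ω
Section 2: A = 0.88 mm² = 8.800e-07 m²
R₂ = (2.76×10^-8)(6.62)/(8.800e-07) = 0.2076 Ω
R = R₁ + R₂ = 0.2659 Ω
V = IR = 21.4 × 0.2659 = 5.69 V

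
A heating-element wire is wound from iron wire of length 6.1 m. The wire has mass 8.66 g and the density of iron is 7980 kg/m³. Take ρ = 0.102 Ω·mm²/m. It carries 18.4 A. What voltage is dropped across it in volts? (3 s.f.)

64.4 V

ρ = 0.102 Ω·mm²/m = 1.02×10^-7 Ω·m
A = m/(density·L) = 0.00866/(7980×6.1) = 1.7790e-07 m²
R = ρL/A = (1.02×10^-7)(6.1)/(1.7790e-07) = 3.497 Ω
V = IR = 18.4 × 3.497 = 64.4 V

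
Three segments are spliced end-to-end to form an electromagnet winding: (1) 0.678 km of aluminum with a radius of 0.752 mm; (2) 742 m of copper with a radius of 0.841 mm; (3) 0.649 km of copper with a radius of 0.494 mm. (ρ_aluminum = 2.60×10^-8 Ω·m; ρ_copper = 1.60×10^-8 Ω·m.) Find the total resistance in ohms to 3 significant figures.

28.8 Ω

Seg 1: A = πr² = π(7.5200e-04 m)² = 1.777e-06 m²
R_1 = (2.60×10^-8)(678)/(1.777e-06) = 9.922 Ω
Seg 2: A = πr² = π(8.4100e-04 m)² = 2.222e-06 m²
R_2 = (1.60×10^-8)(742)/(2.222e-06) = 5.343 Ω
Seg 3: A = πr² = π(4.9400e-04 m)² = 7.667e-07 m²
R_3 = (1.60×10^-8)(649)/(7.667e-07) = 13.54 Ω
R_total = R_1 + R_2 + R_3 = 28.8 Ω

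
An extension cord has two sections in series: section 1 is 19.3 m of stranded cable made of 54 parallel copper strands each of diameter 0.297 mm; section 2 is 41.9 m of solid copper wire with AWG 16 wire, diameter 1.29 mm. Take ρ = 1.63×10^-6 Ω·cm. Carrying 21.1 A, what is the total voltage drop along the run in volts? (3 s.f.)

12.8 V

ρ = 1.63×10^-6 Ω·cm = 1.63×10^-8 Ω·m
Section 1: A_strand = π(1.4850e-04)² = 6.928e-08 m²; R₁ = ρL/(N·A_s) = (1.63×10^-8)(19.3)/(54×6.928e-08) = 0.08409 Ω
Section 2: A = π(1.29/2 mm)² = π(6.4500e-04 m)² = 1.307e-06 m²
R₂ = (1.63×10^-8)(41.9)/(1.307e-06) = 0.5226 Ω
R = R₁ + R₂ = 0.6066 Ω
V = IR = 21.1 × 0.6066 = 12.8 V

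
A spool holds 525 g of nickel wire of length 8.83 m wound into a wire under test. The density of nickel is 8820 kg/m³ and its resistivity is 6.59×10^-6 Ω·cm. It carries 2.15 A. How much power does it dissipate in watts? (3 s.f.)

ρ = 6.59×10^-6 Ω·cm = 6.59×10^-8 Ω·m
A = m/(density·L) = 0.525/(8820×8.83) = 6.7411e-06 m²
R = ρL/A = (6.59×10^-8)(8.83)/(6.7411e-06) = 0.08632 Ω
P = I²R = (2.15)² × 0.08632 = 0.399 W

0.399 W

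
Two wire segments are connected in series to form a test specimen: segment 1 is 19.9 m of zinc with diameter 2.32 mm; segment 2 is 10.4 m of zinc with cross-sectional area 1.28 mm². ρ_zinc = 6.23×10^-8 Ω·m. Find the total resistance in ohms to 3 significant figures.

Segment 1: A = π(d/2)² = π(1.1600e-03 m)² = 4.227e-06 m²
R₁ = ρL/A = (6.23×10^-8)(19.9)/(4.227e-06) = 0.2933 Ω
Segment 2: A = 1.28 mm² = 1.280e-06 m²
R₂ = (6.23×10^-8)(10.4)/(1.280e-06) = 0.5062 Ω
R = R₁ + R₂ = 0.799 Ω

0.799 Ω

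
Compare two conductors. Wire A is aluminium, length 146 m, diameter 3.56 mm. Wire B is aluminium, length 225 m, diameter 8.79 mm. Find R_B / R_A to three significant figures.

R ∝ ρL/d², so R_B/R_A = (L_B/L_A) × (d_A/d_B)²
= (225/146) × (3.56/8.79)² = 0.253

0.253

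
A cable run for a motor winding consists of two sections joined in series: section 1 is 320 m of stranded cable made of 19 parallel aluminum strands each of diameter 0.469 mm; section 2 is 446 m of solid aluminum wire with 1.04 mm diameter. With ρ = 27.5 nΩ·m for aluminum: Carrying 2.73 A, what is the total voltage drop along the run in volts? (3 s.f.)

46.7 V

ρ = 27.5 nΩ·m = 2.75×10^-8 Ω·m
Section 1: A_strand = π(2.3450e-04)² = 1.728e-07 m²; R₁ = ρL/(N·A_s) = (2.75×10^-8)(320)/(19×1.728e-07) = 2.681 Ω
Section 2: A = π(d/2)² = π(5.2000e-04 m)² = 8.495e-07 m²
R₂ = (2.75×10^-8)(446)/(8.495e-07) = 14.44 Ω
R = R₁ + R₂ = 17.12 Ω
V = IR = 2.73 × 17.12 = 46.7 V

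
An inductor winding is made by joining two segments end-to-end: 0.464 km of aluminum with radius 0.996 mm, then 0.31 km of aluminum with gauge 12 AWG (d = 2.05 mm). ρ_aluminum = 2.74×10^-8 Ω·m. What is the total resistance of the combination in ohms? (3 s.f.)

6.65 Ω

Segment 1: A = πr² = π(9.9600e-04 m)² = 3.117e-06 m²
R₁ = ρL/A = (2.74×10^-8)(464)/(3.117e-06) = 4.079 Ω
Segment 2: A = π(2.05/2 mm)² = π(1.0250e-03 m)² = 3.301e-06 m²
R₂ = (2.74×10^-8)(310)/(3.301e-06) = 2.573 Ω
R = R₁ + R₂ = 6.65 Ω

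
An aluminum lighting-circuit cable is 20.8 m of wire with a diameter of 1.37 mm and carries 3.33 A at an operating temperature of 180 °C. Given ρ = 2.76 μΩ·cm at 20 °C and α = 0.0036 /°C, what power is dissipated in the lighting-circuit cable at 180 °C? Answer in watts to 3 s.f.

6.81 W

ρ = 2.76 μΩ·cm = 2.76×10^-8 Ω·m
A = π(d/2)² = π(6.8500e-04 m)² = 1.474e-06 m²
R₍20₎ = ρL/A = (2.76×10^-8)(20.8)/(1.474e-06) = 0.3894 Ω
R₍180₎ = R₍20₎(1 + αΔT) = 0.3894 × (1 + 0.0036×160) = 0.6138 Ω
P = I²R = (3.33)² × 0.6138 = 6.81 W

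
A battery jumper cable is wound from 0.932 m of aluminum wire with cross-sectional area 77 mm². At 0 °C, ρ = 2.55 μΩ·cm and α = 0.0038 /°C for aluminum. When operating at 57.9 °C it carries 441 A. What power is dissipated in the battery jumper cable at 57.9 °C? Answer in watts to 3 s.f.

ρ = 2.55 μΩ·cm = 2.55×10^-8 Ω·m
A = 77 mm² = 7.700e-05 m²
R₍0₎ = ρL/A = (2.55×10^-8)(0.932)/(7.700e-05) = 3.086×10^-4 Ω
R₍57.9₎ = R₍0₎(1 + αΔT) = 3.086×10^-4 × (1 + 0.0038×57.9) = 3.766×10^-4 Ω
P = I²R = (441)² × 3.766×10^-4 = 73.2 W

73.2 W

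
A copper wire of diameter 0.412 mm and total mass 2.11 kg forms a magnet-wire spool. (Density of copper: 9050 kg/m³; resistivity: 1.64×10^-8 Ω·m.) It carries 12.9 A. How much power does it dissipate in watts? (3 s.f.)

35800 W

A = π(d/2)² = π(2.0600e-04 m)² = 1.3332e-07 m²
L = m/(density·A) = 2.11/(9050×1.3332e-07) = 1749 m
R = ρL/A = (1.64×10^-8)(1749)/(1.3332e-07) = 215.1 Ω
P = I²R = (12.9)² × 215.1 = 35800 W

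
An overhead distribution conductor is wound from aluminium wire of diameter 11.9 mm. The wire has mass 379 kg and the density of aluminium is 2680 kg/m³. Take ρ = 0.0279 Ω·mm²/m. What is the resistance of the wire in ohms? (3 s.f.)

ρ = 0.0279 Ω·mm²/m = 2.79×10^-8 Ω·m
A = π(d/2)² = π(5.9500e-03 m)² = 1.1122e-04 m²
L = m/(density·A) = 379/(2680×1.1122e-04) = 1272 m
R = ρL/A = (2.79×10^-8)(1272)/(1.1122e-04) = 0.319 Ω

0.319 Ω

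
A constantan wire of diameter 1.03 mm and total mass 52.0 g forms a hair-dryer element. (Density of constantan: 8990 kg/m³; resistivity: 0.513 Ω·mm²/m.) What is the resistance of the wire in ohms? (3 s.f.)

ρ = 0.513 Ω·mm²/m = 5.13×10^-7 Ω·m
A = π(d/2)² = π(5.1500e-04 m)² = 8.3323e-07 m²
L = m/(density·A) = 0.052/(8990×8.3323e-07) = 6.942 m
R = ρL/A = (5.13×10^-7)(6.942)/(8.3323e-07) = 4.27 Ω

4.27 Ω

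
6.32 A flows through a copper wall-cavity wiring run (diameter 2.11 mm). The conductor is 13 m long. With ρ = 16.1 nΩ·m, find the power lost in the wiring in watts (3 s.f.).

ρ = 16.1 nΩ·m = 1.61×10^-8 Ω·m
A = π(d/2)² = π(1.0550e-03 m)² = 3.497e-06 m²
R = ρL/A = (1.61×10^-8)(13)/(3.497e-06) = 0.05986 Ω
P = I²R = (6.32)² × 0.05986 = 2.39 W

2.39 W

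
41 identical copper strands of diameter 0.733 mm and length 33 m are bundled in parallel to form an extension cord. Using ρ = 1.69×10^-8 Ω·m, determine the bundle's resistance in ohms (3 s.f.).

0.0322 Ω

A_strand = π(3.6650e-04 m)² = 4.220e-07 m²
R_strand = ρL/A = (1.69×10^-8)(33)/(4.220e-07) = 1.322 Ω
R_total = R_strand/N = 1.322/41 = 0.0322 Ω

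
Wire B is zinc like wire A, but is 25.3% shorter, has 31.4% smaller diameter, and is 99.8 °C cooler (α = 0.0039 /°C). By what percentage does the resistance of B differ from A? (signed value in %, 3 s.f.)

-3.05%

R ∝ ρL/d² with ρ ∝ (1+αΔT), so R_B/R_A = (1 − 25.3/100) × (1 − 31.4/100)⁻² × (1 − 0.0039×99.8)
= 0.747 × 2.125 × 0.6108 = 0.9695
(R_B − R_A)/R_A = 0.9695 − 1 = -3.05%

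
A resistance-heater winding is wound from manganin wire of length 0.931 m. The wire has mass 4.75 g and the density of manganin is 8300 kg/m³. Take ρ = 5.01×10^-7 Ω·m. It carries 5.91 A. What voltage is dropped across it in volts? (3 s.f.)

4.48 V

A = m/(density·L) = 0.00475/(8300×0.931) = 6.1470e-07 m²
R = ρL/A = (5.01×10^-7)(0.931)/(6.1470e-07) = 0.7588 Ω
V = IR = 5.91 × 0.7588 = 4.48 V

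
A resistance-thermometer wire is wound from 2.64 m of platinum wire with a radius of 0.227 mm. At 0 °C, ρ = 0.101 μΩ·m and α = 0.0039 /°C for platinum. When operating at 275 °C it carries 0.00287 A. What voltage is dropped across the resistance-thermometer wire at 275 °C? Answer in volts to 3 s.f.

ρ = 0.101 μΩ·m = 1.01×10^-7 Ω·m
A = πr² = π(2.2700e-04 m)² = 1.619e-07 m²
R₍0₎ = ρL/A = (1.01×10^-7)(2.64)/(1.619e-07) = 1.647 Ω
R₍275₎ = R₍0₎(1 + αΔT) = 1.647 × (1 + 0.0039×275) = 3.414 Ω
V = IR = 0.00287 × 3.414 = 0.00980 V

0.00980 V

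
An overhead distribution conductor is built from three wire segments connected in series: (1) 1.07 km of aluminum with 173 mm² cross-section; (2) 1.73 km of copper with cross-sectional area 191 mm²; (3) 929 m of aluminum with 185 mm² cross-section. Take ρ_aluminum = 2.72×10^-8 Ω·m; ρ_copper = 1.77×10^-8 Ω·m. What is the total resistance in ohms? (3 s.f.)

Seg 1: A = 173 mm² = 1.730e-04 m²
R_1 = (2.72×10^-8)(1070)/(1.730e-04) = 0.1682 Ω
Seg 2: A = 191 mm² = 1.910e-04 m²
R_2 = (1.77×10^-8)(1730)/(1.910e-04) = 0.1603 Ω
Seg 3: A = 185 mm² = 1.850e-04 m²
R_3 = (2.72×10^-8)(929)/(1.850e-04) = 0.1366 Ω
R_total = R_1 + R_2 + R_3 = 0.465 Ω

0.465 Ω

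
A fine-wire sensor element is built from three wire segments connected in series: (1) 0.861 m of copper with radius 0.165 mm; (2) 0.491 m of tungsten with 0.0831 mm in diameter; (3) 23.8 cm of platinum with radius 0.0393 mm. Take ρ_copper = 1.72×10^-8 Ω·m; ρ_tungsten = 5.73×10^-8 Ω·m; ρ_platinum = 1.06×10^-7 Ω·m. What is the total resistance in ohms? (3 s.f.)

10.6 Ω

Seg 1: A = πr² = π(1.6500e-04 m)² = 8.553e-08 m²
R_1 = (1.72×10^-8)(0.861)/(8.553e-08) = 0.1731 Ω
Seg 2: A = π(d/2)² = π(4.1550e-05 m)² = 5.424e-09 m²
R_2 = (5.73×10^-8)(0.491)/(5.424e-09) = 5.187 Ω
Seg 3: A = πr² = π(3.9300e-05 m)² = 4.852e-09 m²
R_3 = (1.06×10^-7)(0.238)/(4.852e-09) = 5.199 Ω
R_total = R_1 + R_2 + R_3 = 10.6 Ω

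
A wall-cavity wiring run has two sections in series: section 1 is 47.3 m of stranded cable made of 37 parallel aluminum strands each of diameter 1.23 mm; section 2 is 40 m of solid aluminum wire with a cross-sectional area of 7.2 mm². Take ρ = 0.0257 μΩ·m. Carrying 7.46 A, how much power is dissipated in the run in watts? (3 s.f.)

ρ = 0.0257 μΩ·m = 2.57×10^-8 Ω·m
Section 1: A_strand = π(6.1500e-04)² = 1.188e-06 m²; R₁ = ρL/(N·A_s) = (2.57×10^-8)(47.3)/(37×1.188e-06) = 0.02765 Ω
Section 2: A = 7.2 mm² = 7.200e-06 m²
R₂ = (2.57×10^-8)(40)/(7.200e-06) = 0.1428 Ω
R = R₁ + R₂ = 0.1704 Ω
P = I²R = (7.46)² × 0.1704 = 9.48 W

9.48 W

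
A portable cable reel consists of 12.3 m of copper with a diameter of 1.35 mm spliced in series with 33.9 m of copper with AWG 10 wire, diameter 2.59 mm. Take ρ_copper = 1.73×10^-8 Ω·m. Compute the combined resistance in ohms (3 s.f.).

Segment 1: A = π(d/2)² = π(6.7500e-04 m)² = 1.431e-06 m²
R₁ = ρL/A = (1.73×10^-8)(12.3)/(1.431e-06) = 0.1487 Ω
Segment 2: A = π(2.59/2 mm)² = π(1.2950e-03 m)² = 5.269e-06 m²
R₂ = (1.73×10^-8)(33.9)/(5.269e-06) = 0.1113 Ω
R = R₁ + R₂ = 0.260 Ω

0.260 Ω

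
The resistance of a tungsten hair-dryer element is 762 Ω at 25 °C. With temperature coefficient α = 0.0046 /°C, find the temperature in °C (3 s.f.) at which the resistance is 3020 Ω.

R = R₀(1 + α(T − T₀)) ⇒ T = T₀ + (R/R₀ − 1)/α
T = 25 + (3020/762 − 1)/0.0046 = 25 + (2.963)/0.0046 = 669 °C

669 °C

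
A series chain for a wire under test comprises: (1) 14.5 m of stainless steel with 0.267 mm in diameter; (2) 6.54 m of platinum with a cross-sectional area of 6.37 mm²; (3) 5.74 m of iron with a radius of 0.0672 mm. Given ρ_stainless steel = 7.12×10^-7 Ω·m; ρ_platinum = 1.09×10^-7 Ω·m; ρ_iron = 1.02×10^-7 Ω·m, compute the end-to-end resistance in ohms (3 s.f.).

226 Ω

Seg 1: A = π(d/2)² = π(1.3350e-04 m)² = 5.599e-08 m²
R_1 = (7.12×10^-7)(14.5)/(5.599e-08) = 184.4 Ω
Seg 2: A = 6.37 mm² = 6.370e-06 m²
R_2 = (1.09×10^-7)(6.54)/(6.370e-06) = 0.1119 Ω
Seg 3: A = πr² = π(6.7200e-05 m)² = 1.419e-08 m²
R_3 = (1.02×10^-7)(5.74)/(1.419e-08) = 41.27 Ω
R_total = R_1 + R_2 + R_3 = 226 Ω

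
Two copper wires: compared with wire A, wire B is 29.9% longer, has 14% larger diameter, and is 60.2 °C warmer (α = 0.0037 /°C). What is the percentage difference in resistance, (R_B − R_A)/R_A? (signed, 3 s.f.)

R ∝ ρL/d² with ρ ∝ (1+αΔT), so R_B/R_A = (1 + 29.9/100) × (1 + 14/100)⁻² × (1 + 0.0037×60.2)
= 1.299 × 0.7695 × 1.223 = 1.222
(R_B − R_A)/R_A = 1.222 − 1 = 22.2%

22.2%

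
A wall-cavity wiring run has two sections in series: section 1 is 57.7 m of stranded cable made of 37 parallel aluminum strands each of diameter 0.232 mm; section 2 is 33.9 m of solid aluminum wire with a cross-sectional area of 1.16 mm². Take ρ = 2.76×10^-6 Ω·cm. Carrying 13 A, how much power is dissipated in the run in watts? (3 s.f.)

308 W

ρ = 2.76×10^-6 Ω·cm = 2.76×10^-8 Ω·m
Section 1: A_strand = π(1.1600e-04)² = 4.227e-08 m²; R₁ = ρL/(N·A_s) = (2.76×10^-8)(57.7)/(37×4.227e-08) = 1.018 Ω
Section 2: A = 1.16 mm² = 1.160e-06 m²
R₂ = (2.76×10^-8)(33.9)/(1.160e-06) = 0.8066 Ω
R = R₁ + R₂ = 1.825 Ω
P = I²R = (13)² × 1.825 = 308 W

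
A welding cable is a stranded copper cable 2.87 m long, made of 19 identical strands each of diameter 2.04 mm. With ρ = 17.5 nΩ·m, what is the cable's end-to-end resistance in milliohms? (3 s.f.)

0.809 mΩ

ρ = 17.5 nΩ·m = 1.75×10^-8 Ω·m
A_strand = π(1.0200e-03 m)² = 3.269e-06 m²
R_strand = ρL/A = (1.75×10^-8)(2.87)/(3.269e-06) = 0.01537 Ω
R_total = R_strand/N = 0.01537/19 = 0.809 mΩ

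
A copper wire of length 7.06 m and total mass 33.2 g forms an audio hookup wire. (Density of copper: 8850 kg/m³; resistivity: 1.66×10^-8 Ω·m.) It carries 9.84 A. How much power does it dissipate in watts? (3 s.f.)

A = m/(density·L) = 0.0332/(8850×7.06) = 5.3136e-07 m²
R = ρL/A = (1.66×10^-8)(7.06)/(5.3136e-07) = 0.2206 Ω
P = I²R = (9.84)² × 0.2206 = 21.4 W

21.4 W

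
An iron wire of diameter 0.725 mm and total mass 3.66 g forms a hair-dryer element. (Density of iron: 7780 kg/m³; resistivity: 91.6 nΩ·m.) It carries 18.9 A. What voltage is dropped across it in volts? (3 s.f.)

ρ = 91.6 nΩ·m = 9.16×10^-8 Ω·m
A = π(d/2)² = π(3.6250e-04 m)² = 4.1282e-07 m²
L = m/(density·A) = 0.00366/(7780×4.1282e-07) = 1.14 m
R = ρL/A = (9.16×10^-8)(1.14)/(4.1282e-07) = 0.2529 Ω
V = IR = 18.9 × 0.2529 = 4.78 V

4.78 V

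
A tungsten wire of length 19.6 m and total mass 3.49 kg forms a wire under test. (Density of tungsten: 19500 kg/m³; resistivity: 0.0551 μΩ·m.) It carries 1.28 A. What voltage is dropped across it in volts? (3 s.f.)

0.151 V

ρ = 0.0551 μΩ·m = 5.51×10^-8 Ω·m
A = m/(density·L) = 3.49/(19500×19.6) = 9.1313e-06 m²
R = ρL/A = (5.51×10^-8)(19.6)/(9.1313e-06) = 0.1183 Ω
V = IR = 1.28 × 0.1183 = 0.151 V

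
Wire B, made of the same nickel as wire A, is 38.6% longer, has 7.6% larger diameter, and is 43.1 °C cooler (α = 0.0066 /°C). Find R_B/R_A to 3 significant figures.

R ∝ ρL/d² with ρ ∝ (1+αΔT), so R_B/R_A = (1 + 38.6/100) × (1 + 7.6/100)⁻² × (1 − 0.0066×43.1)
= 1.386 × 0.8637 × 0.7155 = 0.857

0.857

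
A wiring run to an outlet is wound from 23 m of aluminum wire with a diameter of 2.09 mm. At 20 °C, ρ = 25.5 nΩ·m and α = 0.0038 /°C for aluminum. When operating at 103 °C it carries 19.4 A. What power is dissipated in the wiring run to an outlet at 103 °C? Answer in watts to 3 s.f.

ρ = 25.5 nΩ·m = 2.55×10^-8 Ω·m
A = π(d/2)² = π(1.0450e-03 m)² = 3.431e-06 m²
R₍20₎ = ρL/A = (2.55×10^-8)(23)/(3.431e-06) = 0.171 Ω
R₍103₎ = R₍20₎(1 + αΔT) = 0.171 × (1 + 0.0038×83) = 0.2249 Ω
P = I²R = (19.4)² × 0.2249 = 84.6 W

84.6 W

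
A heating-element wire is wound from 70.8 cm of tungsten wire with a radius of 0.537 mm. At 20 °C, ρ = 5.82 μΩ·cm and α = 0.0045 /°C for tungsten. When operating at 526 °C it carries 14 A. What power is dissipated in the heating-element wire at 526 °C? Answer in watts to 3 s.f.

ρ = 5.82 μΩ·cm = 5.82×10^-8 Ω·m
A = πr² = π(5.3700e-04 m)² = 9.059e-07 m²
R₍20₎ = ρL/A = (5.82×10^-8)(0.708)/(9.059e-07) = 0.04548 Ω
R₍526₎ = R₍20₎(1 + αΔT) = 0.04548 × (1 + 0.0045×506) = 0.1491 Ω
P = I²R = (14)² × 0.1491 = 29.2 W

29.2 W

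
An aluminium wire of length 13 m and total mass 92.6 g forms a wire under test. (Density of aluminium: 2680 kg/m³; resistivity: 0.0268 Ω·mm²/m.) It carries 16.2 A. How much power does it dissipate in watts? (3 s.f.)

ρ = 0.0268 Ω·mm²/m = 2.68×10^-8 Ω·m
A = m/(density·L) = 0.0926/(2680×13) = 2.6579e-06 m²
R = ρL/A = (2.68×10^-8)(13)/(2.6579e-06) = 0.1311 Ω
P = I²R = (16.2)² × 0.1311 = 34.4 W

34.4 W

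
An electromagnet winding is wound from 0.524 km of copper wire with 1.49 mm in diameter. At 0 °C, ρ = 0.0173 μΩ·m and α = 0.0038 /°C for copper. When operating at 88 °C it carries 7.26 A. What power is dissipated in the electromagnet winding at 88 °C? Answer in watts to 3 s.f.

ρ = 0.0173 μΩ·m = 1.73×10^-8 Ω·m
A = π(d/2)² = π(7.4500e-04 m)² = 1.744e-06 m²
R₍0₎ = ρL/A = (1.73×10^-8)(524)/(1.744e-06) = 5.199 Ω
R₍88₎ = R₍0₎(1 + αΔT) = 5.199 × (1 + 0.0038×88) = 6.937 Ω
P = I²R = (7.26)² × 6.937 = 366 W

366 W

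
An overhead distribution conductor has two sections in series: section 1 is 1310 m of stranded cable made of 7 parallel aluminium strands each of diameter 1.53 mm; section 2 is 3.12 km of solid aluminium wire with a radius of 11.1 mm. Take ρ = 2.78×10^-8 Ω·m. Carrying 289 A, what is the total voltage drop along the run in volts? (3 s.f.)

883 V

Section 1: A_strand = π(7.6500e-04)² = 1.839e-06 m²; R₁ = ρL/(N·A_s) = (2.78×10^-8)(1310)/(7×1.839e-06) = 2.83 Ω
Section 2: A = πr² = π(1.1100e-02 m)² = 3.871e-04 m²
R₂ = (2.78×10^-8)(3120)/(3.871e-04) = 0.2241 Ω
R = R₁ + R₂ = 3.054 Ω
V = IR = 289 × 3.054 = 883 V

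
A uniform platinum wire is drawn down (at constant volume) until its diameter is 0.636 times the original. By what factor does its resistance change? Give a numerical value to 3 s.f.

6.11

Volume constant ⇒ L' = L/r² with r = 0.636. R' = ρL'/A' = ρ(L/r²)/(πr²d₀²/4) = R/r⁴.
Factor = 6.11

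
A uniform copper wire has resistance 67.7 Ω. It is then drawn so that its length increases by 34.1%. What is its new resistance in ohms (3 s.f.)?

k = 1 + 34.1/100 = 1.341; volume constant ⇒ A' = A/k, so R' = k²R.
R' = 1.798 × 67.7 = 122 Ω

122 Ω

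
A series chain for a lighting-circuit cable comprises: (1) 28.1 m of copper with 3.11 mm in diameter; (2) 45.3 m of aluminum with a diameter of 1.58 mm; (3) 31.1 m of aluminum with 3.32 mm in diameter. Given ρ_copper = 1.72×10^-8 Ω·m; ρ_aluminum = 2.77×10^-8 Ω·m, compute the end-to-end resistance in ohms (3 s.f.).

Seg 1: A = π(d/2)² = π(1.5550e-03 m)² = 7.596e-06 m²
R_1 = (1.72×10^-8)(28.1)/(7.596e-06) = 0.06362 Ω
Seg 2: A = π(d/2)² = π(7.9000e-04 m)² = 1.961e-06 m²
R_2 = (2.77×10^-8)(45.3)/(1.961e-06) = 0.64 Ω
Seg 3: A = π(d/2)² = π(1.6600e-03 m)² = 8.657e-06 m²
R_3 = (2.77×10^-8)(31.1)/(8.657e-06) = 0.09951 Ω
R_total = R_1 + R_2 + R_3 = 0.803 Ω

0.803 Ω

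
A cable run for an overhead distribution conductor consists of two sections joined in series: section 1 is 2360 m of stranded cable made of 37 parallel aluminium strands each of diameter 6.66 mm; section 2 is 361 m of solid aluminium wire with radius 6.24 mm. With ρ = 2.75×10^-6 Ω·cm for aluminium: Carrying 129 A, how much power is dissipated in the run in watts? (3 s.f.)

2190 W

ρ = 2.75×10^-6 Ω·cm = 2.75×10^-8 Ω·m
Section 1: A_strand = π(3.3300e-03)² = 3.484e-05 m²; R₁ = ρL/(N·A_s) = (2.75×10^-8)(2360)/(37×3.484e-05) = 0.05035 Ω
Section 2: A = πr² = π(6.2400e-03 m)² = 1.223e-04 m²
R₂ = (2.75×10^-8)(361)/(1.223e-04) = 0.08116 Ω
R = R₁ + R₂ = 0.1315 Ω
P = I²R = (129)² × 0.1315 = 2190 W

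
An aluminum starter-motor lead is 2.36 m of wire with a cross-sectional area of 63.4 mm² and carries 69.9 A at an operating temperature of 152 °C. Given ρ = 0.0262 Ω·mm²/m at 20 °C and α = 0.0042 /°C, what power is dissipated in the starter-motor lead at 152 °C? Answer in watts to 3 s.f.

ρ = 0.0262 Ω·mm²/m = 2.62×10^-8 Ω·m
A = 63.4 mm² = 6.340e-05 m²
R₍20₎ = ρL/A = (2.62×10^-8)(2.36)/(6.340e-05) = 9.753×10^-4 Ω
R₍152₎ = R₍20₎(1 + αΔT) = 9.753×10^-4 × (1 + 0.0042×132) = 0.001516 Ω
P = I²R = (69.9)² × 0.001516 = 7.41 W

7.41 W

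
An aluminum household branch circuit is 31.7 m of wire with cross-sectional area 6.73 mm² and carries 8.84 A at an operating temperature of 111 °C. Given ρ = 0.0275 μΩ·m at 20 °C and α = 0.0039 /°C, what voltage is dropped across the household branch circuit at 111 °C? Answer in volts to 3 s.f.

1.55 V

ρ = 0.0275 μΩ·m = 2.75×10^-8 Ω·m
A = 6.73 mm² = 6.730e-06 m²
R₍20₎ = ρL/A = (2.75×10^-8)(31.7)/(6.730e-06) = 0.1295 Ω
R₍111₎ = R₍20₎(1 + αΔT) = 0.1295 × (1 + 0.0039×91) = 0.1755 Ω
V = IR = 8.84 × 0.1755 = 1.55 V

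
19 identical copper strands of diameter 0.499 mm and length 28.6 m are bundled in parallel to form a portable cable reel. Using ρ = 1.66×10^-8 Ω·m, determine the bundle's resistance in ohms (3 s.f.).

A_strand = π(2.4950e-04 m)² = 1.956e-07 m²
R_strand = ρL/A = (1.66×10^-8)(28.6)/(1.956e-07) = 2.428 Ω
R_total = R_strand/N = 2.428/19 = 0.128 Ω

0.128 Ω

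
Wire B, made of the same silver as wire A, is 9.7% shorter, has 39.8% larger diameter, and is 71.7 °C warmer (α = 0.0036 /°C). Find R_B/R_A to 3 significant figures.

0.581

R ∝ ρL/d² with ρ ∝ (1+αΔT), so R_B/R_A = (1 − 9.7/100) × (1 + 39.8/100)⁻² × (1 + 0.0036×71.7)
= 0.903 × 0.5117 × 1.258 = 0.581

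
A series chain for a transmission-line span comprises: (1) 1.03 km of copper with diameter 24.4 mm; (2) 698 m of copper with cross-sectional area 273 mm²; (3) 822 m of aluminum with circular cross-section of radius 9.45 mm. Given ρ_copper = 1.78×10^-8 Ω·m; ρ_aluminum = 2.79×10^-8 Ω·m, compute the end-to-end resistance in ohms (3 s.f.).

0.166 Ω

Seg 1: A = π(d/2)² = π(1.2200e-02 m)² = 4.676e-04 m²
R_1 = (1.78×10^-8)(1030)/(4.676e-04) = 0.03921 Ω
Seg 2: A = 273 mm² = 2.730e-04 m²
R_2 = (1.78×10^-8)(698)/(2.730e-04) = 0.04551 Ω
Seg 3: A = πr² = π(9.4500e-03 m)² = 2.806e-04 m²
R_3 = (2.79×10^-8)(822)/(2.806e-04) = 0.08175 Ω
R_total = R_1 + R_2 + R_3 = 0.166 Ω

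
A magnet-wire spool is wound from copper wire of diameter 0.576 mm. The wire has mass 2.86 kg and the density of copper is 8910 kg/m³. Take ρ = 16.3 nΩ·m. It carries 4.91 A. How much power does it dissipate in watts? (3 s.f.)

1860 W

ρ = 16.3 nΩ·m = 1.63×10^-8 Ω·m
A = π(d/2)² = π(2.8800e-04 m)² = 2.6058e-07 m²
L = m/(density·A) = 2.86/(8910×2.6058e-07) = 1232 m
R = ρL/A = (1.63×10^-8)(1232)/(2.6058e-07) = 77.06 Ω
P = I²R = (4.91)² × 77.06 = 1860 W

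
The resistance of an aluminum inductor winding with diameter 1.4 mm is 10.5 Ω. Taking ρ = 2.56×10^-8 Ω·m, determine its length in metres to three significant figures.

A = π(d/2)² = π(7.0000e-04 m)² = 1.539e-06 m²
L = RA/ρ = (10.5)(1.539e-06)/(2.56×10^-8) = 631 m

631 m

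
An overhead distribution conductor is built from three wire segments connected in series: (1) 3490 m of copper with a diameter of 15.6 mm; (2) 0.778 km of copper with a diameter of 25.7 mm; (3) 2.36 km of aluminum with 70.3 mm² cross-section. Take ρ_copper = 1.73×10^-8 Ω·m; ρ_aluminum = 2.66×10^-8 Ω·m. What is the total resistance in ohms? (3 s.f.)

Seg 1: A = π(d/2)² = π(7.8000e-03 m)² = 1.911e-04 m²
R_1 = (1.73×10^-8)(3490)/(1.911e-04) = 0.3159 Ω
Seg 2: A = π(d/2)² = π(1.2850e-02 m)² = 5.187e-04 m²
R_2 = (1.73×10^-8)(778)/(5.187e-04) = 0.02595 Ω
Seg 3: A = 70.3 mm² = 7.030e-05 m²
R_3 = (2.66×10^-8)(2360)/(7.030e-05) = 0.893 Ω
R_total = R_1 + R_2 + R_3 = 1.23 Ω

1.23 Ω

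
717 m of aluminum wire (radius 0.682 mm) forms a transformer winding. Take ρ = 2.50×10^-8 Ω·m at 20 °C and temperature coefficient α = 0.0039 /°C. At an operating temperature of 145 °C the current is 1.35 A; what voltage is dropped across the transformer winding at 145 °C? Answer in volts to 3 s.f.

24.6 V

A = πr² = π(6.8200e-04 m)² = 1.461e-06 m²
R₍20₎ = ρL/A = (2.50×10^-8)(717)/(1.461e-06) = 12.27 Ω
R₍145₎ = R₍20₎(1 + αΔT) = 12.27 × (1 + 0.0039×125) = 18.25 Ω
V = IR = 1.35 × 18.25 = 24.6 V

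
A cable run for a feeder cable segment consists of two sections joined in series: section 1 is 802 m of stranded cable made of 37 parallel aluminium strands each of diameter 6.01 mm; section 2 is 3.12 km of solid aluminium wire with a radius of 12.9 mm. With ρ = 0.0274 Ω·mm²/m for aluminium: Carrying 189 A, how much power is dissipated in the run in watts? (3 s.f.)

6590 W

ρ = 0.0274 Ω·mm²/m = 2.74×10^-8 Ω·m
Section 1: A_strand = π(3.0050e-03)² = 2.837e-05 m²; R₁ = ρL/(N·A_s) = (2.74×10^-8)(802)/(37×2.837e-05) = 0.02094 Ω
Section 2: A = πr² = π(1.2900e-02 m)² = 5.228e-04 m²
R₂ = (2.74×10^-8)(3120)/(5.228e-04) = 0.1635 Ω
R = R₁ + R₂ = 0.1845 Ω
P = I²R = (189)² × 0.1845 = 6590 W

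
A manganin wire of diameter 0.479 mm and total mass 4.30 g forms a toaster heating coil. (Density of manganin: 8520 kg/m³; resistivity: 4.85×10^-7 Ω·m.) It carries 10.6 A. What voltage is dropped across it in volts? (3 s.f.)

79.9 V

A = π(d/2)² = π(2.3950e-04 m)² = 1.8020e-07 m²
L = m/(density·A) = 0.0043/(8520×1.8020e-07) = 2.801 m
R = ρL/A = (4.85×10^-7)(2.801)/(1.8020e-07) = 7.538 Ω
V = IR = 10.6 × 7.538 = 79.9 V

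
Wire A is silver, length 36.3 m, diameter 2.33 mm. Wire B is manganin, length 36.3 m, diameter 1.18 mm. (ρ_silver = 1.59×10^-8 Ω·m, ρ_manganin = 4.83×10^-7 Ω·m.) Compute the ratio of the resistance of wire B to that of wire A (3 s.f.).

R ∝ ρL/d², so R_B/R_A = (ρ_B/ρ_A) × (d_A/d_B)²
= (4.83×10^-7/1.59×10^-8) × (2.33/1.18)² = 118

118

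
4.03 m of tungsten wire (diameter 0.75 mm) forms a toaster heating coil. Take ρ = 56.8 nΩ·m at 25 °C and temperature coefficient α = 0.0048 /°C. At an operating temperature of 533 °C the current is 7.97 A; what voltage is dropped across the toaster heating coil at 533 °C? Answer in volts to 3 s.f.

ρ = 56.8 nΩ·m = 5.68×10^-8 Ω·m
A = π(d/2)² = π(3.7500e-04 m)² = 4.418e-07 m²
R₍25₎ = ρL/A = (5.68×10^-8)(4.03)/(4.418e-07) = 0.5181 Ω
R₍533₎ = R₍25₎(1 + αΔT) = 0.5181 × (1 + 0.0048×508) = 1.782 Ω
V = IR = 7.97 × 1.782 = 14.2 V

14.2 V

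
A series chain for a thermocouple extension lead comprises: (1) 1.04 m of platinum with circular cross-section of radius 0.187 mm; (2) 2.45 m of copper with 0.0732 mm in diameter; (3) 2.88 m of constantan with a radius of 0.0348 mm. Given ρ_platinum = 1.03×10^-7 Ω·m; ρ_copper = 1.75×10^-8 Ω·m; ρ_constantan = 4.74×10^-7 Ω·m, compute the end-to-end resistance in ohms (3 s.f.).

Seg 1: A = πr² = π(1.8700e-04 m)² = 1.099e-07 m²
R_1 = (1.03×10^-7)(1.04)/(1.099e-07) = 0.9751 Ω
Seg 2: A = π(d/2)² = π(3.6600e-05 m)² = 4.208e-09 m²
R_2 = (1.75×10^-8)(2.45)/(4.208e-09) = 10.19 Ω
Seg 3: A = πr² = π(3.4800e-05 m)² = 3.805e-09 m²
R_3 = (4.74×10^-7)(2.88)/(3.805e-09) = 358.8 Ω
R_total = R_1 + R_2 + R_3 = 370 Ω

370 Ω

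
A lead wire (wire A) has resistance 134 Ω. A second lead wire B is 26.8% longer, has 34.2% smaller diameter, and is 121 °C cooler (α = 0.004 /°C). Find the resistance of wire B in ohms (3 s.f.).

R ∝ ρL/d² with ρ ∝ (1+αΔT), so R_B/R_A = (1 + 26.8/100) × (1 − 34.2/100)⁻² × (1 − 0.004×121)
= 1.268 × 2.31 × 0.516 = 1.511
R_B = 1.511 × 134 = 202 Ω

202 Ω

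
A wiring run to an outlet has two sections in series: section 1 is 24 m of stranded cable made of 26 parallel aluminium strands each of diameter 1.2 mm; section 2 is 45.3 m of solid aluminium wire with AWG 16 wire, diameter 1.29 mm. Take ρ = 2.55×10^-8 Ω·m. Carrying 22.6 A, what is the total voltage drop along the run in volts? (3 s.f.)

Section 1: A_strand = π(6.0000e-04)² = 1.131e-06 m²; R₁ = ρL/(N·A_s) = (2.55×10^-8)(24)/(26×1.131e-06) = 0.02081 Ω
Section 2: A = π(1.29/2 mm)² = π(6.4500e-04 m)² = 1.307e-06 m²
R₂ = (2.55×10^-8)(45.3)/(1.307e-06) = 0.8838 Ω
R = R₁ + R₂ = 0.9046 Ω
V = IR = 22.6 × 0.9046 = 20.4 V

20.4 V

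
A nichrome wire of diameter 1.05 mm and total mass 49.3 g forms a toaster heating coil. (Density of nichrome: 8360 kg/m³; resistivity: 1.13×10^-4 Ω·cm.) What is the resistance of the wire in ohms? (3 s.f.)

ρ = 1.13×10^-4 Ω·cm = 1.13×10^-6 Ω·m
A = π(d/2)² = π(5.2500e-04 m)² = 8.6590e-07 m²
L = m/(density·A) = 0.0493/(8360×8.6590e-07) = 6.81 m
R = ρL/A = (1.13×10^-6)(6.81)/(8.6590e-07) = 8.89 Ω

8.89 Ω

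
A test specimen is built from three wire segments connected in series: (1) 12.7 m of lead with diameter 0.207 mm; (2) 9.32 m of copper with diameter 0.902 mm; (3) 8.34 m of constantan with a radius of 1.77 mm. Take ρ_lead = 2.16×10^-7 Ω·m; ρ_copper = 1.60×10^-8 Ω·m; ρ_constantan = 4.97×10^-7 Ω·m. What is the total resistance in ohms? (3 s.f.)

82.2 Ω

Seg 1: A = π(d/2)² = π(1.0350e-04 m)² = 3.365e-08 m²
R_1 = (2.16×10^-7)(12.7)/(3.365e-08) = 81.51 Ω
Seg 2: A = π(d/2)² = π(4.5100e-04 m)² = 6.390e-07 m²
R_2 = (1.60×10^-8)(9.32)/(6.390e-07) = 0.2334 Ω
Seg 3: A = πr² = π(1.7700e-03 m)² = 9.842e-06 m²
R_3 = (4.97×10^-7)(8.34)/(9.842e-06) = 0.4211 Ω
R_total = R_1 + R_2 + R_3 = 82.2 Ω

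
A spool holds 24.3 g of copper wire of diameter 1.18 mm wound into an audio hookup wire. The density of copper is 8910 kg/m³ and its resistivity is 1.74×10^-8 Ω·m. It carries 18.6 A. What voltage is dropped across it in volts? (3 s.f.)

0.738 V

A = π(d/2)² = π(5.9000e-04 m)² = 1.0936e-06 m²
L = m/(density·A) = 0.0243/(8910×1.0936e-06) = 2.494 m
R = ρL/A = (1.74×10^-8)(2.494)/(1.0936e-06) = 0.03968 Ω
V = IR = 18.6 × 0.03968 = 0.738 V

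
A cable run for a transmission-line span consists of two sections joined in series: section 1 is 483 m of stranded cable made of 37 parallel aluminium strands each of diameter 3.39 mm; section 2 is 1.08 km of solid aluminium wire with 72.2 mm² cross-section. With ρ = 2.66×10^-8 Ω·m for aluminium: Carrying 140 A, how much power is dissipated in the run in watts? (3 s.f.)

8550 W

Section 1: A_strand = π(1.6950e-03)² = 9.026e-06 m²; R₁ = ρL/(N·A_s) = (2.66×10^-8)(483)/(37×9.026e-06) = 0.03847 Ω
Section 2: A = 72.2 mm² = 7.220e-05 m²
R₂ = (2.66×10^-8)(1080)/(7.220e-05) = 0.3979 Ω
R = R₁ + R₂ = 0.4364 Ω
P = I²R = (140)² × 0.4364 = 8550 W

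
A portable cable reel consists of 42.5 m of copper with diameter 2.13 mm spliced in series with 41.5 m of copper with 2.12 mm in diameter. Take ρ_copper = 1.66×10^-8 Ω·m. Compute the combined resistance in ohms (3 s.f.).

0.393 Ω

Segment 1: A = π(d/2)² = π(1.0650e-03 m)² = 3.563e-06 m²
R₁ = ρL/A = (1.66×10^-8)(42.5)/(3.563e-06) = 0.198 Ω
Segment 2: A = π(d/2)² = π(1.0600e-03 m)² = 3.530e-06 m²
R₂ = (1.66×10^-8)(41.5)/(3.530e-06) = 0.1952 Ω
R = R₁ + R₂ = 0.393 Ω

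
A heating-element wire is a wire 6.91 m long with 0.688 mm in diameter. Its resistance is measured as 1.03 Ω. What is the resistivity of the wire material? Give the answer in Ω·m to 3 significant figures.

A = π(d/2)² = π(3.4400e-04 m)² = 3.718e-07 m²
ρ = RA/L = (1.03)(3.718e-07)/(6.91) = 5.54×10^-8 Ω·m

5.54×10^-8 Ω·m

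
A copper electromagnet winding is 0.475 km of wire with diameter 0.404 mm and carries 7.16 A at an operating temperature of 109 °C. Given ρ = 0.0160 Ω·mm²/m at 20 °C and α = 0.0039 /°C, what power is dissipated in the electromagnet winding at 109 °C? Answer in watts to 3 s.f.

ρ = 0.0160 Ω·mm²/m = 1.60×10^-8 Ω·m
A = π(d/2)² = π(2.0200e-04 m)² = 1.282e-07 m²
R₍20₎ = ρL/A = (1.60×10^-8)(475)/(1.282e-07) = 59.29 Ω
R₍109₎ = R₍20₎(1 + αΔT) = 59.29 × (1 + 0.0039×89) = 79.87 Ω
P = I²R = (7.16)² × 79.87 = 4090 W

4090 W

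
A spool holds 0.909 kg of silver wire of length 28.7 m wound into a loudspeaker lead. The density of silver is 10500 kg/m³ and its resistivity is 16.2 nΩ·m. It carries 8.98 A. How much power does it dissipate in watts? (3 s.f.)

ρ = 16.2 nΩ·m = 1.62×10^-8 Ω·m
A = m/(density·L) = 0.909/(10500×28.7) = 3.0164e-06 m²
R = ρL/A = (1.62×10^-8)(28.7)/(3.0164e-06) = 0.1541 Ω
P = I²R = (8.98)² × 0.1541 = 12.4 W

12.4 W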